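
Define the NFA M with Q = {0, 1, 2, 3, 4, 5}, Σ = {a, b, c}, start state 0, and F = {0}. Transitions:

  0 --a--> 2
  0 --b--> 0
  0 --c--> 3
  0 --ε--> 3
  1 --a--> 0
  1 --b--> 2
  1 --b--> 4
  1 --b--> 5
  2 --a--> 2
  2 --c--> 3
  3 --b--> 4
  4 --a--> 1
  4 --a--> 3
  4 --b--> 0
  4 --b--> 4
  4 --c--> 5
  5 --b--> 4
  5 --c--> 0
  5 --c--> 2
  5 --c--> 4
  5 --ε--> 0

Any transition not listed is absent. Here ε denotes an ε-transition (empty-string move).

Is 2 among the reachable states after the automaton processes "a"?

Yes

Start: ε-closure({0}) = {0, 3}.
Read 'a': 0→{2}, 3→∅; now {2}.
State 2 is in {2}.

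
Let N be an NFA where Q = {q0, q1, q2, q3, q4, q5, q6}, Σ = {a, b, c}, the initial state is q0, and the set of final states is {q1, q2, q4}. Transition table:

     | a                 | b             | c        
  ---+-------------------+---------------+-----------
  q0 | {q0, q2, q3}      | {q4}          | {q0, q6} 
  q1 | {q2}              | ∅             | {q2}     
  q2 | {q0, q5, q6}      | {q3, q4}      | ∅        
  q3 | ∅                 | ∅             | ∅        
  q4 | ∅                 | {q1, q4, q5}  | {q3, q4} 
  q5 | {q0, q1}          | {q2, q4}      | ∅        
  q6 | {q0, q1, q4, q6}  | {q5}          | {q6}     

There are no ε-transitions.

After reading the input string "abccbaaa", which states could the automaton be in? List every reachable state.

{q0, q1, q2, q3, q4, q5, q6}

Start in {q0}.
Read 'a': {q0} → {q0, q2, q3}.
Read 'b': {q0, q2, q3} → {q3, q4}.
Read 'c': {q3, q4} → {q3, q4}.
Read 'c': {q3, q4} → {q3, q4}.
Read 'b': {q3, q4} → {q1, q4, q5}.
Read 'a': {q1, q4, q5} → {q0, q1, q2}.
Read 'a': {q0, q1, q2} → {q0, q2, q3, q5, q6}.
Read 'a': {q0, q2, q3, q5, q6} → {q0, q1, q2, q3, q4, q5, q6}.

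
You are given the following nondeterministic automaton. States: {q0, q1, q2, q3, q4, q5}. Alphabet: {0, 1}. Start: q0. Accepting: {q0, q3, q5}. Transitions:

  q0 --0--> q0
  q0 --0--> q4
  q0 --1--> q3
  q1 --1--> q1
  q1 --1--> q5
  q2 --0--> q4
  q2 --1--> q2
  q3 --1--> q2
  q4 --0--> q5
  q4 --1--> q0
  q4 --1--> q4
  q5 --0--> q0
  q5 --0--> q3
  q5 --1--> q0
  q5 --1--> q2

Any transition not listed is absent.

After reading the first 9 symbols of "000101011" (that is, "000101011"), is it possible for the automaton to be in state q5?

No

Start in {q0}.
Read '0': {q0} → {q0, q4}.
Read '0': {q0, q4} → {q0, q4, q5}.
Read '0': {q0, q4, q5} → {q0, q3, q4, q5}.
Read '1': {q0, q3, q4, q5} → {q0, q2, q3, q4}.
Read '0': {q0, q2, q3, q4} → {q0, q4, q5}.
Read '1': {q0, q4, q5} → {q0, q2, q3, q4}.
Read '0': {q0, q2, q3, q4} → {q0, q4, q5}.
Read '1': {q0, q4, q5} → {q0, q2, q3, q4}.
Read '1': {q0, q2, q3, q4} → {q0, q2, q3, q4}.
State q5 is not in {q0, q2, q3, q4}.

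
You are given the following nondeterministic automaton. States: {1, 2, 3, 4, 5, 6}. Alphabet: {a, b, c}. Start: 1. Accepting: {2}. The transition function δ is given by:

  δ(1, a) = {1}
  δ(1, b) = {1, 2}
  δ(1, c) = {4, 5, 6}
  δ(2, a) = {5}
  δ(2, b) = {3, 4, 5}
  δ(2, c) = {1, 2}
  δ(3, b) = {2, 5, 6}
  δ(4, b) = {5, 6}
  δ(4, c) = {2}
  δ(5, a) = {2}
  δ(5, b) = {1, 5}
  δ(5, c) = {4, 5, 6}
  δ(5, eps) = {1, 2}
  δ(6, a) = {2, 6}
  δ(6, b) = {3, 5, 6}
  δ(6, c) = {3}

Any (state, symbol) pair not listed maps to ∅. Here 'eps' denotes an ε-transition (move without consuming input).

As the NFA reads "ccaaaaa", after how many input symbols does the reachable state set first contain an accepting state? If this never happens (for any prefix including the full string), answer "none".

Start in {1}.
Read 'c': 1→{4, 5, 6}; union {4, 5, 6}; ε-closure = {1, 2, 4, 5, 6}.
None of the earlier sets intersect F, but {1, 2, 4, 5, 6} does.

1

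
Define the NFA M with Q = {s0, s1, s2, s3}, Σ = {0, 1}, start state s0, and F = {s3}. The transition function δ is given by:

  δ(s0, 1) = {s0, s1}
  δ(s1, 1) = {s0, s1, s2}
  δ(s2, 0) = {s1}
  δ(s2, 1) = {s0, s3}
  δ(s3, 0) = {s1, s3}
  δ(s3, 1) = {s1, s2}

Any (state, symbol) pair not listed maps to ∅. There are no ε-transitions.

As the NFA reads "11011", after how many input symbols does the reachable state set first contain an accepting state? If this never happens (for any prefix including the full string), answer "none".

Start in {s0}.
Read '1': {s0} → {s0, s1}.
Read '1': {s0, s1} → {s0, s1, s2}.
Read '0': {s0, s1, s2} → {s1}.
Read '1': {s1} → {s0, s1, s2}.
Read '1': {s0, s1, s2} → {s0, s1, s2, s3}.
None of the earlier sets intersect F, but {s0, s1, s2, s3} does.

5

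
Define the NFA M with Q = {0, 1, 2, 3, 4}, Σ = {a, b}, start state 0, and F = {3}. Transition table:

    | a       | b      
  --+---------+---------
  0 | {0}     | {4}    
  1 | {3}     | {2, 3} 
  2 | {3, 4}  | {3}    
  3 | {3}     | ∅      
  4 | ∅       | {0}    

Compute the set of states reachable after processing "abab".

Start in {0}.
Read 'a': {0} → {0}.
Read 'b': {0} → {4}.
Read 'a': {4} → ∅.
The set is empty and remains empty for the remaining 1 symbol.

∅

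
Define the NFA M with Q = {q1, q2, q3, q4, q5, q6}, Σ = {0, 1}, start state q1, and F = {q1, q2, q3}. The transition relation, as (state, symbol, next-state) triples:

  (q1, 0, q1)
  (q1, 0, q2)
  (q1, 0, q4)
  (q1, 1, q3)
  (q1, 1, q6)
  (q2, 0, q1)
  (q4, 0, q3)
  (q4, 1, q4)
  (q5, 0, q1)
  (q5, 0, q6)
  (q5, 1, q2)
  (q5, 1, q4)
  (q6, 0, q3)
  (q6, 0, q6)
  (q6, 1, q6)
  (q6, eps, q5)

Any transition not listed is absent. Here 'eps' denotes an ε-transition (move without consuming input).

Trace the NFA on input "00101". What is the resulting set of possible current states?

{q2, q3, q4, q5, q6}

Start in {q1}.
Read '0': q1→{q1, q2, q4}; now {q1, q2, q4}.
Read '0': q1→{q1, q2, q4}, q2→{q1}, q4→{q3}; now {q1, q2, q3, q4}.
Read '1': q1→{q3, q6}, q2→∅, q3→∅, q4→{q4}; union {q3, q4, q6}; ε-closure = {q3, q4, q5, q6}.
Read '0': q3→∅, q4→{q3}, q5→{q1, q6}, q6→{q3, q6}; union {q1, q3, q6}; ε-closure = {q1, q3, q5, q6}.
Read '1': q1→{q3, q6}, q3→∅, q5→{q2, q4}, q6→{q6}; union {q2, q3, q4, q6}; ε-closure = {q2, q3, q4, q5, q6}.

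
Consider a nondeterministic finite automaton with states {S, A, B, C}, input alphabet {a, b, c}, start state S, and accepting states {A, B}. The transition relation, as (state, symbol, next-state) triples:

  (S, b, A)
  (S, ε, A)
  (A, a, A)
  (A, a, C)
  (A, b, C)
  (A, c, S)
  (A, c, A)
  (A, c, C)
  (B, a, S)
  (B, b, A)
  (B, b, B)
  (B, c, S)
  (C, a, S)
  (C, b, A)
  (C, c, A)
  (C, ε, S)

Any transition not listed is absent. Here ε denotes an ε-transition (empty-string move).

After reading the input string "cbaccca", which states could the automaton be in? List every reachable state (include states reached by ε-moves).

Start: ε-closure({S}) = {S, A}.
Read 'c': S→∅, A→{S, A, C}; now {S, A, C}.
Read 'b': S→{A}, A→{C}, C→{A}; union {A, C}; ε-closure = {S, A, C}.
Read 'a': S→∅, A→{A, C}, C→{S}; now {S, A, C}.
Read 'c': S→∅, A→{S, A, C}, C→{A}; now {S, A, C}.
Read 'c': S→∅, A→{S, A, C}, C→{A}; now {S, A, C}.
Read 'c': S→∅, A→{S, A, C}, C→{A}; now {S, A, C}.
Read 'a': S→∅, A→{A, C}, C→{S}; now {S, A, C}.

{S, A, C}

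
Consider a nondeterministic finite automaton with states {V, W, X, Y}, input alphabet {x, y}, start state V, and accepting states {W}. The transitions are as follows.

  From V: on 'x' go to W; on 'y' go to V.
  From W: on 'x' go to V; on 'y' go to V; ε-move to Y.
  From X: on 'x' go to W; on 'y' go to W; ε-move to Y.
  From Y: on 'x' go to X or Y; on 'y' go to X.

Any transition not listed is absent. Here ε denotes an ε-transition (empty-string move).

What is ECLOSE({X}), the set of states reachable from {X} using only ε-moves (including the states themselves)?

Begin with {X}.
ε-move X → Y; add Y.

{X, Y}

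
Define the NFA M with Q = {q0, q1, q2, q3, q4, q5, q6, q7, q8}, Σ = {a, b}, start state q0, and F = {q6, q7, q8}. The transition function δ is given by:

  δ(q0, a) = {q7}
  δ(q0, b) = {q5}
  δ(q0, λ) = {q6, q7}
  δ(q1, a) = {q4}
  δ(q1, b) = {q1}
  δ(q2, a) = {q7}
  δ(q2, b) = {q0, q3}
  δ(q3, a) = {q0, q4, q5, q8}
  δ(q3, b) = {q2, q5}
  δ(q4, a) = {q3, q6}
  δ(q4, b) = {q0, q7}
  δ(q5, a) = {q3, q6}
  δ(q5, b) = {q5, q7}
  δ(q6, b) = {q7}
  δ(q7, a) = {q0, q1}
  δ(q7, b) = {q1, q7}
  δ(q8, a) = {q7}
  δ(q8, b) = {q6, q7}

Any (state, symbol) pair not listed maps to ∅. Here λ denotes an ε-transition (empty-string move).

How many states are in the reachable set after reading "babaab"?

Start: ε-closure({q0}) = {q0, q6, q7}.
Read 'b': q0→{q5}, q6→{q7}, q7→{q1, q7}; now {q1, q5, q7}.
Read 'a': q1→{q4}, q5→{q3, q6}, q7→{q0, q1}; union {q0, q1, q3, q4, q6}; ε-closure = {q0, q1, q3, q4, q6, q7}.
Read 'b': q0→{q5}, q1→{q1}, q3→{q2, q5}, q4→{q0, q7}, q6→{q7}, q7→{q1, q7}; union {q0, q1, q2, q5, q7}; ε-closure = {q0, q1, q2, q5, q6, q7}.
Read 'a': q0→{q7}, q1→{q4}, q2→{q7}, q5→{q3, q6}, q6→∅, q7→{q0, q1}; now {q0, q1, q3, q4, q6, q7}.
Read 'a': q0→{q7}, q1→{q4}, q3→{q0, q4, q5, q8}, q4→{q3, q6}, q6→∅, q7→{q0, q1}; now {q0, q1, q3, q4, q5, q6, q7, q8}.
Read 'b': q0→{q5}, q1→{q1}, q3→{q2, q5}, q4→{q0, q7}, q5→{q5, q7}, q6→{q7}, q7→{q1, q7}, q8→{q6, q7}; now {q0, q1, q2, q5, q6, q7}.
That set has 6 states.

6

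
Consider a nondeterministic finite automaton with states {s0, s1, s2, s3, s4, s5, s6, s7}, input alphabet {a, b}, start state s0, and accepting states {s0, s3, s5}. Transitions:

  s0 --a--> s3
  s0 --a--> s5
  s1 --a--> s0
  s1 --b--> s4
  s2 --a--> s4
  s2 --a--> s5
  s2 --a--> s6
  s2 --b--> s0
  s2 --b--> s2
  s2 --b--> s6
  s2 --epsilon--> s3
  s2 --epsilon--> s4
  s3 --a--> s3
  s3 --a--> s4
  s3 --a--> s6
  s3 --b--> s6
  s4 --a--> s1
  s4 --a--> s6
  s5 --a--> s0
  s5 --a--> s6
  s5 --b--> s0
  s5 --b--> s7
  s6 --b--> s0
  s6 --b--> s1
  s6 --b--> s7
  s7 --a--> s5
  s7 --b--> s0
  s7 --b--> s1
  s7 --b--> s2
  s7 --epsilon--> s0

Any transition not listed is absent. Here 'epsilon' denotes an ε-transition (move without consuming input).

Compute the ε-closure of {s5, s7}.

{s0, s5, s7}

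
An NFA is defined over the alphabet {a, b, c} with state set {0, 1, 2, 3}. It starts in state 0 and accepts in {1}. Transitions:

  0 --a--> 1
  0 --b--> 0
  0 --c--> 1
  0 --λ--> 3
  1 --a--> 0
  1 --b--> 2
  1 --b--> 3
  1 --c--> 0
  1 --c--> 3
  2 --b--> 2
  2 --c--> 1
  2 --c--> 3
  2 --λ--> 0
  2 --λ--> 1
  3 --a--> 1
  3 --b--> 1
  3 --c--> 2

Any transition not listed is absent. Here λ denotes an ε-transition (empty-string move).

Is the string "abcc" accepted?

Yes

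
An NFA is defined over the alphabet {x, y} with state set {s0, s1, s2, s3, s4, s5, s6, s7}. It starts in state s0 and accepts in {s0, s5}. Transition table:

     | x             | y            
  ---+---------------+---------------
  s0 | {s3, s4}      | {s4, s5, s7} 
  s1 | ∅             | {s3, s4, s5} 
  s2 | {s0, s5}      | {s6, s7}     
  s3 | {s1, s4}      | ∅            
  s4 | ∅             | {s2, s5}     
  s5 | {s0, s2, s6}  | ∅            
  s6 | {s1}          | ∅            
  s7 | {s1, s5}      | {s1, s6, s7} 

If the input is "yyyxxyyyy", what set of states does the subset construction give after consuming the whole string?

{s1, s2, s3, s4, s5, s6, s7}

Start in {s0}.
Read 'y': s0→{s4, s5, s7}; now {s4, s5, s7}.
Read 'y': s4→{s2, s5}, s5→∅, s7→{s1, s6, s7}; now {s1, s2, s5, s6, s7}.
Read 'y': s1→{s3, s4, s5}, s2→{s6, s7}, s5→∅, s6→∅, s7→{s1, s6, s7}; now {s1, s3, s4, s5, s6, s7}.
Read 'x': s1→∅, s3→{s1, s4}, s4→∅, s5→{s0, s2, s6}, s6→{s1}, s7→{s1, s5}; now {s0, s1, s2, s4, s5, s6}.
Read 'x': s0→{s3, s4}, s1→∅, s2→{s0, s5}, s4→∅, s5→{s0, s2, s6}, s6→{s1}; now {s0, s1, s2, s3, s4, s5, s6}.
Read 'y': s0→{s4, s5, s7}, s1→{s3, s4, s5}, s2→{s6, s7}, s3→∅, s4→{s2, s5}, s5→∅, s6→∅; now {s2, s3, s4, s5, s6, s7}.
Read 'y': s2→{s6, s7}, s3→∅, s4→{s2, s5}, s5→∅, s6→∅, s7→{s1, s6, s7}; now {s1, s2, s5, s6, s7}.
Read 'y': s1→{s3, s4, s5}, s2→{s6, s7}, s5→∅, s6→∅, s7→{s1, s6, s7}; now {s1, s3, s4, s5, s6, s7}.
Read 'y': s1→{s3, s4, s5}, s3→∅, s4→{s2, s5}, s5→∅, s6→∅, s7→{s1, s6, s7}; now {s1, s2, s3, s4, s5, s6, s7}.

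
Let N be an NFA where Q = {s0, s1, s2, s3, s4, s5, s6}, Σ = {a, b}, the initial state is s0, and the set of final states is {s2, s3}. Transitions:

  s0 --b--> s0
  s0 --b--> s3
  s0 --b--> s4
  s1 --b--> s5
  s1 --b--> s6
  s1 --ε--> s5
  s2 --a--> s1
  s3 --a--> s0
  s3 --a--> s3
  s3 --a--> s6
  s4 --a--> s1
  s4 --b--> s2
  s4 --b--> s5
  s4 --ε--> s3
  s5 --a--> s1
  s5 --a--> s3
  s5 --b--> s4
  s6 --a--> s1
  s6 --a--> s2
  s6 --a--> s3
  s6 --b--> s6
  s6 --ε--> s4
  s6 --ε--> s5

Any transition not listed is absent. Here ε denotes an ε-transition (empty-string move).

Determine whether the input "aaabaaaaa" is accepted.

No

Start in {s0}.
Read 'a': {s0} → ∅.
The set is empty and remains empty for the remaining 8 symbols.
The final set ∅ contains no accepting state.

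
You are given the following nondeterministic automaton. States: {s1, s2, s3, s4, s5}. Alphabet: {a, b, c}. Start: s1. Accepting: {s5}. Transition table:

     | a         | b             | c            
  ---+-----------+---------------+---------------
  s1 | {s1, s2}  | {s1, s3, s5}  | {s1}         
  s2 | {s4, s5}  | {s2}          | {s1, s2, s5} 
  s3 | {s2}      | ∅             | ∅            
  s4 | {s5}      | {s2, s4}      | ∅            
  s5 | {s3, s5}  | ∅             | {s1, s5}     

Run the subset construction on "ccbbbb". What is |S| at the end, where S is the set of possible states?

Start in {s1}.
Read 'c': {s1} → {s1}.
Read 'c': {s1} → {s1}.
Read 'b': {s1} → {s1, s3, s5}.
Read 'b': {s1, s3, s5} → {s1, s3, s5}.
Read 'b': {s1, s3, s5} → {s1, s3, s5}.
Read 'b': {s1, s3, s5} → {s1, s3, s5}.
That set has 3 states.

3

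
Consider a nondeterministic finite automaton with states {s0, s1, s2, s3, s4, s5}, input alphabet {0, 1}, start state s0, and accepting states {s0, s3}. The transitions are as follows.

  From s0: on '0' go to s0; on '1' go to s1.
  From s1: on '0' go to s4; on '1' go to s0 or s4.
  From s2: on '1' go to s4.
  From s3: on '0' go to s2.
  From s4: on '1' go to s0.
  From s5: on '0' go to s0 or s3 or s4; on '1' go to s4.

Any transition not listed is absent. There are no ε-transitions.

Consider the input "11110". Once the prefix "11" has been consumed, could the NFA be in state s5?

No

Start in {s0}.
Read '1': {s0} → {s1}.
Read '1': {s1} → {s0, s4}.
State s5 is not in {s0, s4}.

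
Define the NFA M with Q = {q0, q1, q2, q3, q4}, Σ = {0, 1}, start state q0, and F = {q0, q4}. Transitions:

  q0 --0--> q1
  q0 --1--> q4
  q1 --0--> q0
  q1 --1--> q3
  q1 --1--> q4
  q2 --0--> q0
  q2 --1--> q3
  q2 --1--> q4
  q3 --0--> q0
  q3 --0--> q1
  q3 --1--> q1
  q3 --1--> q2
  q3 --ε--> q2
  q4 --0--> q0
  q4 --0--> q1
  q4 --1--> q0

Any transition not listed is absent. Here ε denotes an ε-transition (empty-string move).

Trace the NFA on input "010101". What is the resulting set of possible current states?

Start in {q0}.
Read '0': {q0} → {q1}.
Read '1': {q1} → {q2, q3, q4}.
Read '0': {q2, q3, q4} → {q0, q1}.
Read '1': {q0, q1} → {q2, q3, q4}.
Read '0': {q2, q3, q4} → {q0, q1}.
Read '1': {q0, q1} → {q2, q3, q4}.

{q2, q3, q4}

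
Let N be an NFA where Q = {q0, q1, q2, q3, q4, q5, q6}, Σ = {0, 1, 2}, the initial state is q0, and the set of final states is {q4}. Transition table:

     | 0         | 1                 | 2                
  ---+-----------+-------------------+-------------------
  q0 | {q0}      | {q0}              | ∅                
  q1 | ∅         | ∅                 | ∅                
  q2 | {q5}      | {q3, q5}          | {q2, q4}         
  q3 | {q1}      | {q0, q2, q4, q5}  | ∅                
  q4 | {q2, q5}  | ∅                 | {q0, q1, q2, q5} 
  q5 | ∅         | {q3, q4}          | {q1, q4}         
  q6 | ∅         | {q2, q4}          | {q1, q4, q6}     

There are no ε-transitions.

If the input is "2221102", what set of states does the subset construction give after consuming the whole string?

Start in {q0}.
Read '2': q0→∅; now ∅.
The set is empty and remains empty for the remaining 6 symbols.

∅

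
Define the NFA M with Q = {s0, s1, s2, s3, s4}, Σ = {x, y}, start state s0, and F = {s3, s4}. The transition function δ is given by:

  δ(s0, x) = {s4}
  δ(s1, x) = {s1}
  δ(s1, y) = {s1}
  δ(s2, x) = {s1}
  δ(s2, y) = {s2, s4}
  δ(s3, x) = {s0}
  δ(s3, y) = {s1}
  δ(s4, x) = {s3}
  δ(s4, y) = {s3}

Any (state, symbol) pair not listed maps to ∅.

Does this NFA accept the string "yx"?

No

Start in {s0}.
Read 'y': s0→∅; now ∅.
The set is empty and remains empty for the remaining 1 symbol.
The final set ∅ contains no accepting state.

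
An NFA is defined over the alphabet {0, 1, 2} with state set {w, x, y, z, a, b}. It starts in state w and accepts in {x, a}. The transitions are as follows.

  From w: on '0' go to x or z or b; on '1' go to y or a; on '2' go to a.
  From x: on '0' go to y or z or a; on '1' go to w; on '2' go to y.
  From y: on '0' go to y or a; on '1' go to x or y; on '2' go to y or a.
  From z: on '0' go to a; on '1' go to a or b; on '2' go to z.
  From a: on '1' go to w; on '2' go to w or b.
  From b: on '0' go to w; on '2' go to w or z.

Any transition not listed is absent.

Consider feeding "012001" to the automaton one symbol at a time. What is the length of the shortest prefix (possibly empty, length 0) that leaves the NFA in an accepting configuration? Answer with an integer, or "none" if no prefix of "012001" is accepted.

1

Start in {w}.
Read '0': w→{x, z, b}; now {x, z, b}.
None of the earlier sets intersect F, but {x, z, b} does.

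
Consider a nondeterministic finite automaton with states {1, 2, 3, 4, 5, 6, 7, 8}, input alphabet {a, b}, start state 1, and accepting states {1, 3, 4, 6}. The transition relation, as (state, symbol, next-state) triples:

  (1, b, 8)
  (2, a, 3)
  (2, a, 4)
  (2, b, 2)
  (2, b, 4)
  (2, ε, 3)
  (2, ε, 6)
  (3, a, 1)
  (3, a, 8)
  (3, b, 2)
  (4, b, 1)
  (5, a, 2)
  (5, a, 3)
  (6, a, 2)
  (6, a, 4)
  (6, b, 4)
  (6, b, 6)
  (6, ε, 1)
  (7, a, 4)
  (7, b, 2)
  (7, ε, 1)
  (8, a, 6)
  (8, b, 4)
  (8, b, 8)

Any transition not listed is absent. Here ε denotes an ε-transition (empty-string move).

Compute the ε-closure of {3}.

{3}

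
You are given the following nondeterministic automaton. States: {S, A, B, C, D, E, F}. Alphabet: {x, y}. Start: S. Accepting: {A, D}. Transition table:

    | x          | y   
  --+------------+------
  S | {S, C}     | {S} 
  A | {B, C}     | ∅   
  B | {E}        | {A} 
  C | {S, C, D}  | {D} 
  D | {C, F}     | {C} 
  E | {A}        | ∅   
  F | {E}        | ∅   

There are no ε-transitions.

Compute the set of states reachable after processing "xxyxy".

Start in {S}.
Read 'x': {S} → {S, C}.
Read 'x': {S, C} → {S, C, D}.
Read 'y': {S, C, D} → {S, C, D}.
Read 'x': {S, C, D} → {S, C, D, F}.
Read 'y': {S, C, D, F} → {S, C, D}.

{S, C, D}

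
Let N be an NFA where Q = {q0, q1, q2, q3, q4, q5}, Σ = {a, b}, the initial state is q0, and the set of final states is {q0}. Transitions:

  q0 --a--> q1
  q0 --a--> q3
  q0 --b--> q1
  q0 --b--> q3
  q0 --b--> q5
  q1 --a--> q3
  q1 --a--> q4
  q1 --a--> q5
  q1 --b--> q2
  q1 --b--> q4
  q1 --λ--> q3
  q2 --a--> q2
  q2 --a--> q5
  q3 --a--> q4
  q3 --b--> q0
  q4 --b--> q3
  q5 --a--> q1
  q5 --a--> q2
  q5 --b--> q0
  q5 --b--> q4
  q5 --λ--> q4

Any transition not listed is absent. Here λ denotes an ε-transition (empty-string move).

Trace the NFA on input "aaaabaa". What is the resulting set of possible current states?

{q3, q4, q5}

Start in {q0}.
Read 'a': q0→{q1, q3}; now {q1, q3}.
Read 'a': q1→{q3, q4, q5}, q3→{q4}; now {q3, q4, q5}.
Read 'a': q3→{q4}, q4→∅, q5→{q1, q2}; union {q1, q2, q4}; ε-closure = {q1, q2, q3, q4}.
Read 'a': q1→{q3, q4, q5}, q2→{q2, q5}, q3→{q4}, q4→∅; now {q2, q3, q4, q5}.
Read 'b': q2→∅, q3→{q0}, q4→{q3}, q5→{q0, q4}; now {q0, q3, q4}.
Read 'a': q0→{q1, q3}, q3→{q4}, q4→∅; now {q1, q3, q4}.
Read 'a': q1→{q3, q4, q5}, q3→{q4}, q4→∅; now {q3, q4, q5}.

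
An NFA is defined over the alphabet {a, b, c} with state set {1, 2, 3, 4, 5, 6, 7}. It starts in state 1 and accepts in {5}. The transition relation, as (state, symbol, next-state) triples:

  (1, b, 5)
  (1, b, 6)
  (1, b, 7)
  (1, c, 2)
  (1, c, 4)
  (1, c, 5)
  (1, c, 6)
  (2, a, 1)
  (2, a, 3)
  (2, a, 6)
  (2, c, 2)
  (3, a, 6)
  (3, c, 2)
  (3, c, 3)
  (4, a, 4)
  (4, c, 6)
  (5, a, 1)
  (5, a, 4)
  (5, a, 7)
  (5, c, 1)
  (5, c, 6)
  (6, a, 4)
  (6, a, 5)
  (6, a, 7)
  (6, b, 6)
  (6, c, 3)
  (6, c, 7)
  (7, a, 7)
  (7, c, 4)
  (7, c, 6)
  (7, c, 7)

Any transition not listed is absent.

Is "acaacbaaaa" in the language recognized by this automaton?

Start in {1}.
Read 'a': 1→∅; now ∅.
The set is empty and remains empty for the remaining 9 symbols.
The final set ∅ contains no accepting state.

No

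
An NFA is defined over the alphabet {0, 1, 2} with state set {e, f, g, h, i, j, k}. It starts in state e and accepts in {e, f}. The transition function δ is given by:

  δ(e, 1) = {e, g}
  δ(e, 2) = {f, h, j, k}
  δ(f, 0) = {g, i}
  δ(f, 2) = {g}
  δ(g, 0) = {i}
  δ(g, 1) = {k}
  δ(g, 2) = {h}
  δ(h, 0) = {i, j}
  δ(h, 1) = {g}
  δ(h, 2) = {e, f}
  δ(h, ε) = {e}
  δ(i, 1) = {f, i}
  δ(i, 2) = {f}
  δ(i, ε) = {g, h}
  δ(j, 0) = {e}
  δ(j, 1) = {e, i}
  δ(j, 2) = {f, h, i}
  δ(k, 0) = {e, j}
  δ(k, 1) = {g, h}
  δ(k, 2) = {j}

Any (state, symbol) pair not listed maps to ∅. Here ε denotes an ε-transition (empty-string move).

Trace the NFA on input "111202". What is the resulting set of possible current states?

Start in {e}.
Read '1': {e} → {e, g}.
Read '1': {e, g} → {e, g, k}.
Read '1': {e, g, k} → {e, g, h, k}.
Read '2': {e, g, h, k} → {e, f, h, j, k}.
Read '0': {e, f, h, j, k} → {e, g, h, i, j}.
Read '2': {e, g, h, i, j} → {e, f, g, h, i, j, k}.

{e, f, g, h, i, j, k}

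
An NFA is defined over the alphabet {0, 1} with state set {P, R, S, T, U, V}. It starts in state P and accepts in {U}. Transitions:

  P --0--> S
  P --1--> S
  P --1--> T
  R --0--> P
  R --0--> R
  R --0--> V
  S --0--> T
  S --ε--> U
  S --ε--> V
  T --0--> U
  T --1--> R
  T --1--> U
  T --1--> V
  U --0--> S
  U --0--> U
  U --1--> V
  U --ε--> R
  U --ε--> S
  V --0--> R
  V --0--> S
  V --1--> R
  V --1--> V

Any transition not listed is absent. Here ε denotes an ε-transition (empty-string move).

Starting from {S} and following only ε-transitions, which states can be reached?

Begin with {S}.
ε-move S → U; add U.
ε-move S → V; add V.
ε-move U → R; add R.

{R, S, U, V}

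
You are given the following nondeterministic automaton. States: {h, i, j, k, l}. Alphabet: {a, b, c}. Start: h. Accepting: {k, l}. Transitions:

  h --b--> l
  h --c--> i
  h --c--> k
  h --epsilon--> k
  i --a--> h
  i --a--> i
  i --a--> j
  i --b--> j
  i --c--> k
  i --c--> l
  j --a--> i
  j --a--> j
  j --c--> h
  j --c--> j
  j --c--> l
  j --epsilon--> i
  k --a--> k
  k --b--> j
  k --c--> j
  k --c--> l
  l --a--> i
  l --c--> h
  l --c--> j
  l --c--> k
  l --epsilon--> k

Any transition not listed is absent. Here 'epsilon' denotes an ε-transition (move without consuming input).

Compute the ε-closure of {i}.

{i}

Begin with {i}.
No ε-moves leave this set, so the closure equals the set itself.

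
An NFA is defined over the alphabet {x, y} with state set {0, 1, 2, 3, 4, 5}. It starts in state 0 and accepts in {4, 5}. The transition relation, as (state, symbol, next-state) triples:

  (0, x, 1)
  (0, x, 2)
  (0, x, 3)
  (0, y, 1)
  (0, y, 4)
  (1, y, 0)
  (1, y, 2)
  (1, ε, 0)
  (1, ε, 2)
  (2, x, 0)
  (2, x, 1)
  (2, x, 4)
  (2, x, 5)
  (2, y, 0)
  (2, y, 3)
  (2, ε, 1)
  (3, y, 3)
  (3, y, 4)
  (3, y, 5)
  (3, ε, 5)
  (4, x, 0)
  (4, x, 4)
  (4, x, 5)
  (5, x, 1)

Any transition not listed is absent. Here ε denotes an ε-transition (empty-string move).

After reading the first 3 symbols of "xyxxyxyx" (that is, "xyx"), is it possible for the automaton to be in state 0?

Yes

Start in {0}.
Read 'x': {0} → {0, 1, 2, 3, 5}.
Read 'y': {0, 1, 2, 3, 5} → {0, 1, 2, 3, 4, 5}.
Read 'x': {0, 1, 2, 3, 4, 5} → {0, 1, 2, 3, 4, 5}.
State 0 is in {0, 1, 2, 3, 4, 5}.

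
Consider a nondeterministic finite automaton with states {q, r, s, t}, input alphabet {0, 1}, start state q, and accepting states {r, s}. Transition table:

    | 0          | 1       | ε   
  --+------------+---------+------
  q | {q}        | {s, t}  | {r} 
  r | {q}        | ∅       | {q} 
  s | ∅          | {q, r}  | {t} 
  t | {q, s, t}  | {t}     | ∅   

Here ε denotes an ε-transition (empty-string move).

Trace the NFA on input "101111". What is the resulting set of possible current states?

{q, r, s, t}

Start: ε-closure({q}) = {q, r}.
Read '1': {q, r} → {s, t}.
Read '0': {s, t} → {q, r, s, t}.
Read '1': {q, r, s, t} → {q, r, s, t}.
Read '1': {q, r, s, t} → {q, r, s, t}.
Read '1': {q, r, s, t} → {q, r, s, t}.
Read '1': {q, r, s, t} → {q, r, s, t}.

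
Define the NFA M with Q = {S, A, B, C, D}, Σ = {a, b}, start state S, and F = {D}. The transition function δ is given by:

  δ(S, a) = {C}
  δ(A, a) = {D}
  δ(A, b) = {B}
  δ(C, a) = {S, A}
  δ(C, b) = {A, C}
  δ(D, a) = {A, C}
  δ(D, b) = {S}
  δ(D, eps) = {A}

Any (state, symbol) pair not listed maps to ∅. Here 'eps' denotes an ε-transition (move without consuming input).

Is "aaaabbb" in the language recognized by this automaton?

No

Start in {S}.
Read 'a': S→{C}; now {C}.
Read 'a': C→{S, A}; now {S, A}.
Read 'a': S→{C}, A→{D}; union {C, D}; ε-closure = {A, C, D}.
Read 'a': A→{D}, C→{S, A}, D→{A, C}; now {S, A, C, D}.
Read 'b': S→∅, A→{B}, C→{A, C}, D→{S}; now {S, A, B, C}.
Read 'b': S→∅, A→{B}, B→∅, C→{A, C}; now {A, B, C}.
Read 'b': A→{B}, B→∅, C→{A, C}; now {A, B, C}.
The final set {A, B, C} contains no accepting state.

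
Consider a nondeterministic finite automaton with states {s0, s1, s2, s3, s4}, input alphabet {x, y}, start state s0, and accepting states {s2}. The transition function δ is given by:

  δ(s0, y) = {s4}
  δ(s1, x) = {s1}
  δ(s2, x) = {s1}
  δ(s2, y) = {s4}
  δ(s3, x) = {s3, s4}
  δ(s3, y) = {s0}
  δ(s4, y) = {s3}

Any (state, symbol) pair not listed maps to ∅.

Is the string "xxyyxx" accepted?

Start in {s0}.
Read 'x': s0→∅; now ∅.
The set is empty and remains empty for the remaining 5 symbols.
The final set ∅ contains no accepting state.

No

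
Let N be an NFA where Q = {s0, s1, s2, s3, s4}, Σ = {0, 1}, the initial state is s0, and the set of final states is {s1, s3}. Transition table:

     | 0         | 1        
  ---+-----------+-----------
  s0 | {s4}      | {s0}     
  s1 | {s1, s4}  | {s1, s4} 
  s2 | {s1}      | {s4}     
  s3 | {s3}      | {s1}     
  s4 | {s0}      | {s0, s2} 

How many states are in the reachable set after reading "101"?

2

Start in {s0}.
Read '1': {s0} → {s0}.
Read '0': {s0} → {s4}.
Read '1': {s4} → {s0, s2}.
That set has 2 states.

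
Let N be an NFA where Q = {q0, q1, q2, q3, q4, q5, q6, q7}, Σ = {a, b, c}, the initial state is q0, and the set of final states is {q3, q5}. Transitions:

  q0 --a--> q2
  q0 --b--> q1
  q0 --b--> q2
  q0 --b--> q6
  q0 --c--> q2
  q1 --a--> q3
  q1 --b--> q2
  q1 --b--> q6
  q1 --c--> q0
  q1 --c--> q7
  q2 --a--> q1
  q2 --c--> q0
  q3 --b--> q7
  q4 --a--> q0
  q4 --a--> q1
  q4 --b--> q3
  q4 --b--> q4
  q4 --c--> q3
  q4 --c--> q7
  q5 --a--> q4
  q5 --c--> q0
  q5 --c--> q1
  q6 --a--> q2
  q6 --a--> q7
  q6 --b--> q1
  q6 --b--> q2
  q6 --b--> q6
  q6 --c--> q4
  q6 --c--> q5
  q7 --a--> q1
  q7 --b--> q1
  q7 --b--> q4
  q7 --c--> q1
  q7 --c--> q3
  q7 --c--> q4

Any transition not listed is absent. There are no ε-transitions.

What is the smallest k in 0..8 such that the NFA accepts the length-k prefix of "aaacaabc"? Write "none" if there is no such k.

3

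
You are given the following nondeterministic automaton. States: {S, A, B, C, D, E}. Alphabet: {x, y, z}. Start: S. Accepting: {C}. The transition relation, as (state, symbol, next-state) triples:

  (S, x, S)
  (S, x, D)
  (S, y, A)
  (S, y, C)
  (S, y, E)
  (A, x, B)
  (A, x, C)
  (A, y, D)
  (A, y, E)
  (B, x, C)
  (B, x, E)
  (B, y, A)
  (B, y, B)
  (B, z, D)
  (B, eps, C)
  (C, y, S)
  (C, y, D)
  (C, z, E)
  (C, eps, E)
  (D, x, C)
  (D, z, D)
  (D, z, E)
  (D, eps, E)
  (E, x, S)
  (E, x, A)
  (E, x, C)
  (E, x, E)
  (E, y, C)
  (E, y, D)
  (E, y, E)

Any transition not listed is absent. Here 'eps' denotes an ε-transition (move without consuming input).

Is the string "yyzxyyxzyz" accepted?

No

Start in {S}.
Read 'y': S→{A, C, E}; now {A, C, E}.
Read 'y': A→{D, E}, C→{S, D}, E→{C, D, E}; now {S, C, D, E}.
Read 'z': S→∅, C→{E}, D→{D, E}, E→∅; now {D, E}.
Read 'x': D→{C}, E→{S, A, C, E}; now {S, A, C, E}.
Read 'y': S→{A, C, E}, A→{D, E}, C→{S, D}, E→{C, D, E}; now {S, A, C, D, E}.
Read 'y': S→{A, C, E}, A→{D, E}, C→{S, D}, D→∅, E→{C, D, E}; now {S, A, C, D, E}.
Read 'x': S→{S, D}, A→{B, C}, C→∅, D→{C}, E→{S, A, C, E}; now {S, A, B, C, D, E}.
Read 'z': S→∅, A→∅, B→{D}, C→{E}, D→{D, E}, E→∅; now {D, E}.
Read 'y': D→∅, E→{C, D, E}; now {C, D, E}.
Read 'z': C→{E}, D→{D, E}, E→∅; now {D, E}.
The final set {D, E} contains no accepting state.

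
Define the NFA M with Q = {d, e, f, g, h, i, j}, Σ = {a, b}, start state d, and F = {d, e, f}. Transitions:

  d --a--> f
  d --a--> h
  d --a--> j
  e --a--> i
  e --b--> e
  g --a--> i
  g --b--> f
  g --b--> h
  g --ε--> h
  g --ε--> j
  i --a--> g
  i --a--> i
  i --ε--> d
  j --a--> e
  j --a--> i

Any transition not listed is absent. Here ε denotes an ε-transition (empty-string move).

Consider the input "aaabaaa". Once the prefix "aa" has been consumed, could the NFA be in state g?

No

Start in {d}.
Read 'a': {d} → {f, h, j}.
Read 'a': {f, h, j} → {d, e, i}.
State g is not in {d, e, i}.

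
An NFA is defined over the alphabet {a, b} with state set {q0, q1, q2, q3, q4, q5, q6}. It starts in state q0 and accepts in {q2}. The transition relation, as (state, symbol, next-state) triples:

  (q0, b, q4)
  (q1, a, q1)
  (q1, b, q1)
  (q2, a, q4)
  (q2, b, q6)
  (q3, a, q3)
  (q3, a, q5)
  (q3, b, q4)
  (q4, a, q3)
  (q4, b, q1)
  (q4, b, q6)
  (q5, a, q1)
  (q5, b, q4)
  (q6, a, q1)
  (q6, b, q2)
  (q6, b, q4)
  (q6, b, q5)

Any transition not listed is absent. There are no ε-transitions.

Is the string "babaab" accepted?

Start in {q0}.
Read 'b': q0→{q4}; now {q4}.
Read 'a': q4→{q3}; now {q3}.
Read 'b': q3→{q4}; now {q4}.
Read 'a': q4→{q3}; now {q3}.
Read 'a': q3→{q3, q5}; now {q3, q5}.
Read 'b': q3→{q4}, q5→{q4}; now {q4}.
The final set {q4} contains no accepting state.

No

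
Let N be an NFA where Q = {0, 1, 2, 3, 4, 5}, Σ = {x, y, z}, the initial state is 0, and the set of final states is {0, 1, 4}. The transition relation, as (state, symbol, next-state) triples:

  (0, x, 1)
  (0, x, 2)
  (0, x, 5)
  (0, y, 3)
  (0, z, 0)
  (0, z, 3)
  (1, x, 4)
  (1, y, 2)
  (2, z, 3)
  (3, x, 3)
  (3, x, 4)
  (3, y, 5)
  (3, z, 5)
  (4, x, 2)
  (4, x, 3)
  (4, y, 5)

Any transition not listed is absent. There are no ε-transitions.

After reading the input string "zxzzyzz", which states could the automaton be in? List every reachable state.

Start in {0}.
Read 'z': {0} → {0, 3}.
Read 'x': {0, 3} → {1, 2, 3, 4, 5}.
Read 'z': {1, 2, 3, 4, 5} → {3, 5}.
Read 'z': {3, 5} → {5}.
Read 'y': {5} → ∅.
The set is empty and remains empty for the remaining 2 symbols.

∅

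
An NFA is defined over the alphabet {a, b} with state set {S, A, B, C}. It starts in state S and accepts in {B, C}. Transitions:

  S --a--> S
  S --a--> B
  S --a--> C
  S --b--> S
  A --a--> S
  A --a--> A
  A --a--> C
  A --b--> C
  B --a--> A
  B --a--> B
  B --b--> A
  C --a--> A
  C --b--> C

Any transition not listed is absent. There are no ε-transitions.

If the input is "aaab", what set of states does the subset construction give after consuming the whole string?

{S, A, C}

Start in {S}.
Read 'a': {S} → {S, B, C}.
Read 'a': {S, B, C} → {S, A, B, C}.
Read 'a': {S, A, B, C} → {S, A, B, C}.
Read 'b': {S, A, B, C} → {S, A, C}.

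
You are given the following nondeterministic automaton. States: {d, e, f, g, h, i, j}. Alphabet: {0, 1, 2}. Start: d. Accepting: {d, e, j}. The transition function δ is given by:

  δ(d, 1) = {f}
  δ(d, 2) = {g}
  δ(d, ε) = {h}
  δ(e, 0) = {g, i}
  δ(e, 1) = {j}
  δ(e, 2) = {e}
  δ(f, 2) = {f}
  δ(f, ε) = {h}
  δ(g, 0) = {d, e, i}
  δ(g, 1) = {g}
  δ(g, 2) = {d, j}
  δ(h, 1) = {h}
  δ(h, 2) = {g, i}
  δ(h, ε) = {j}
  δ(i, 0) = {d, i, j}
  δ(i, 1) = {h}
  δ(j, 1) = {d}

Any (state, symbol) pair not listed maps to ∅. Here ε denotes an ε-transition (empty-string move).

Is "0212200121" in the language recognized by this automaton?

Start: ε-closure({d}) = {d, h, j}.
Read '0': d→∅, h→∅, j→∅; now ∅.
The set is empty and remains empty for the remaining 9 symbols.
The final set ∅ contains no accepting state.

No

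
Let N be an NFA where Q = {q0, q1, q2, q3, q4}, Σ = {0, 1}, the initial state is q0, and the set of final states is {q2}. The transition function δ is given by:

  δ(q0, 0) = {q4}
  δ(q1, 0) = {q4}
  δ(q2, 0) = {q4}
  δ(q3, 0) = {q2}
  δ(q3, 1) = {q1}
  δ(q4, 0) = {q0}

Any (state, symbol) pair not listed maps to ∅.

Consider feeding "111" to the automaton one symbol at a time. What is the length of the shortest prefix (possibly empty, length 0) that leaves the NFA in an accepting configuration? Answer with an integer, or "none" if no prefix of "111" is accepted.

Start in {q0}.
Read '1': q0→∅; now ∅.
The set is empty and remains empty for the remaining 2 symbols.
No reachable set along the way intersects F.

none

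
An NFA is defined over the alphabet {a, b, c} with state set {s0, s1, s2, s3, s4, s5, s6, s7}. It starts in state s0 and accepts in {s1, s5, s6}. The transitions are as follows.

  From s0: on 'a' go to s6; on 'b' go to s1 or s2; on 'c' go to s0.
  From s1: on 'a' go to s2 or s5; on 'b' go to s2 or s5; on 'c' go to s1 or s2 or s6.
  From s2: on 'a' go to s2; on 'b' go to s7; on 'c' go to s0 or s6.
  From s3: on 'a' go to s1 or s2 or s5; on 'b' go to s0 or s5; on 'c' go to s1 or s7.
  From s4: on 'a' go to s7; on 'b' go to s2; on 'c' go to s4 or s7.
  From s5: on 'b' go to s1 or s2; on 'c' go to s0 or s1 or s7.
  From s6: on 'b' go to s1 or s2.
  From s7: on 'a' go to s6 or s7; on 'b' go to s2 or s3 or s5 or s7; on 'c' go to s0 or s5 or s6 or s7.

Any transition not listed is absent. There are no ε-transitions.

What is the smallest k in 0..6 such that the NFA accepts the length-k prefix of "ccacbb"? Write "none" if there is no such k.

Start in {s0}.
Read 'c': {s0} → {s0}.
Read 'c': {s0} → {s0}.
Read 'a': {s0} → {s6}.
None of the earlier sets intersect F, but {s6} does.

3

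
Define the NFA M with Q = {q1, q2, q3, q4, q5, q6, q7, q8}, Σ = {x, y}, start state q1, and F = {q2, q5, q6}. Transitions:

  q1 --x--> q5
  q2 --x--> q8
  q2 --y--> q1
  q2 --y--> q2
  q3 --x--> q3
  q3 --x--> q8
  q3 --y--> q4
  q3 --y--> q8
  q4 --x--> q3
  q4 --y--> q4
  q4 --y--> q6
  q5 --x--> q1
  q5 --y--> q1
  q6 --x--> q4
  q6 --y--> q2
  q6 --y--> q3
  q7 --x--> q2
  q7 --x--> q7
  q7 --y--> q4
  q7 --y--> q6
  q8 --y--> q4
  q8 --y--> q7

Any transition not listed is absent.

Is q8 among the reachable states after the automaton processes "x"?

Start in {q1}.
Read 'x': {q1} → {q5}.
State q8 is not in {q5}.

No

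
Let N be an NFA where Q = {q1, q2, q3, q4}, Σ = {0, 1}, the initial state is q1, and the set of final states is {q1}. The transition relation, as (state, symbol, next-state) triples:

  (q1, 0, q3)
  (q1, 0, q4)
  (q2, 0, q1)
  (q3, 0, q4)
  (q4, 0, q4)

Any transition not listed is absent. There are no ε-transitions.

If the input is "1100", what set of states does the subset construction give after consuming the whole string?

Start in {q1}.
Read '1': {q1} → ∅.
The set is empty and remains empty for the remaining 3 symbols.

∅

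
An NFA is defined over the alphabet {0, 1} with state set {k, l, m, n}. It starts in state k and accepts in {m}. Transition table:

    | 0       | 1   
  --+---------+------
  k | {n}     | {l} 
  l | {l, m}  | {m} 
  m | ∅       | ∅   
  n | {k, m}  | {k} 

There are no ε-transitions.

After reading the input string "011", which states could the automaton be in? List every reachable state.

Start in {k}.
Read '0': k→{n}; now {n}.
Read '1': n→{k}; now {k}.
Read '1': k→{l}; now {l}.

{l}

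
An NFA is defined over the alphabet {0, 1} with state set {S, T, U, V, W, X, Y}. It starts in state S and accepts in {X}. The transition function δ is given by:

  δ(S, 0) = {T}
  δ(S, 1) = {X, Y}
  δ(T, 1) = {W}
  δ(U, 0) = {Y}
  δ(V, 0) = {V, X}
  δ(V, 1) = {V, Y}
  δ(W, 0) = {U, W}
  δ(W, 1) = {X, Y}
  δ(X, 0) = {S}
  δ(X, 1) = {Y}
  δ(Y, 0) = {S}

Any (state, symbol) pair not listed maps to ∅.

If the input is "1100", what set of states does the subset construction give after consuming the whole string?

{T}

Start in {S}.
Read '1': {S} → {X, Y}.
Read '1': {X, Y} → {Y}.
Read '0': {Y} → {S}.
Read '0': {S} → {T}.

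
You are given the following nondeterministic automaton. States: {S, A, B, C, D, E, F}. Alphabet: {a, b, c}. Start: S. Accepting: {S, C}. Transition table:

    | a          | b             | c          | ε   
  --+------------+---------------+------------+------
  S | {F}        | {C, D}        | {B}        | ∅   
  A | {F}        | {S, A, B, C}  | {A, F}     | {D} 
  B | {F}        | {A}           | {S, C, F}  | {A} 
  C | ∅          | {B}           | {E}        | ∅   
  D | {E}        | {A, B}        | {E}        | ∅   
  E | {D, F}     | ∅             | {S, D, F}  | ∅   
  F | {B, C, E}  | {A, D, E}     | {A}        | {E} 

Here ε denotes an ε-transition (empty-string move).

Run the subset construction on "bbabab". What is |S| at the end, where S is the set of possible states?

Start in {S}.
Read 'b': S→{C, D}; now {C, D}.
Read 'b': C→{B}, D→{A, B}; union {A, B}; ε-closure = {A, B, D}.
Read 'a': A→{F}, B→{F}, D→{E}; now {E, F}.
Read 'b': E→∅, F→{A, D, E}; now {A, D, E}.
Read 'a': A→{F}, D→{E}, E→{D, F}; now {D, E, F}.
Read 'b': D→{A, B}, E→∅, F→{A, D, E}; now {A, B, D, E}.
That set has 4 states.

4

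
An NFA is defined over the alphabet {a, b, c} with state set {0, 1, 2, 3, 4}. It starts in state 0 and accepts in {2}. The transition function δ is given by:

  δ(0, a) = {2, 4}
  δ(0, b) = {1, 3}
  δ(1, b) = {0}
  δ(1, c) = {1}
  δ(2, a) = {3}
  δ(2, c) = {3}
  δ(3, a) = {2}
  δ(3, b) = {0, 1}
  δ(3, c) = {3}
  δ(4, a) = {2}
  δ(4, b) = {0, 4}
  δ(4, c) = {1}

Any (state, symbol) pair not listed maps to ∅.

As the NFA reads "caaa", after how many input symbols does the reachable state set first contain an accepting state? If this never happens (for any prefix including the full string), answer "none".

Start in {0}.
Read 'c': 0→∅; now ∅.
The set is empty and remains empty for the remaining 3 symbols.
No reachable set along the way intersects F.

none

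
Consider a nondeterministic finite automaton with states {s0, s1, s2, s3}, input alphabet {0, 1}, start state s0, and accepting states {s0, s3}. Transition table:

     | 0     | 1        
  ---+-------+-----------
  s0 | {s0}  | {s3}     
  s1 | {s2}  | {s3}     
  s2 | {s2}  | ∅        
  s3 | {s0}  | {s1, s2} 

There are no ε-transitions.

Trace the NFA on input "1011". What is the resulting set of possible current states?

Start in {s0}.
Read '1': {s0} → {s3}.
Read '0': {s3} → {s0}.
Read '1': {s0} → {s3}.
Read '1': {s3} → {s1, s2}.

{s1, s2}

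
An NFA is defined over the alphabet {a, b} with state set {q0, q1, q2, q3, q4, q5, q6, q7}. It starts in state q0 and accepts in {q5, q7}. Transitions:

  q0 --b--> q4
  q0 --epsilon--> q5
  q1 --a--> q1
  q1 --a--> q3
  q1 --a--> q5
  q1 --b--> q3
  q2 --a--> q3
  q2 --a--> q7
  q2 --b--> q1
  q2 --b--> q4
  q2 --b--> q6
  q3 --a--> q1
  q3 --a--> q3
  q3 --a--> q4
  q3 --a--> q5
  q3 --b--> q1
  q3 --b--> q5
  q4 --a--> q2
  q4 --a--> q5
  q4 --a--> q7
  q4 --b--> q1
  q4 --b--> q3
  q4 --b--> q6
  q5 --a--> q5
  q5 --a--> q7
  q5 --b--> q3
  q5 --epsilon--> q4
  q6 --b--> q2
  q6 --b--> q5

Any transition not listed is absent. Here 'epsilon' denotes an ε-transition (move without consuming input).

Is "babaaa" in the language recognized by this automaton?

Start: ε-closure({q0}) = {q0, q4, q5}.
Read 'b': {q0, q4, q5} → {q1, q3, q4, q6}.
Read 'a': {q1, q3, q4, q6} → {q1, q2, q3, q4, q5, q7}.
Read 'b': {q1, q2, q3, q4, q5, q7} → {q1, q3, q4, q5, q6}.
Read 'a': {q1, q3, q4, q5, q6} → {q1, q2, q3, q4, q5, q7}.
Read 'a': {q1, q2, q3, q4, q5, q7} → {q1, q2, q3, q4, q5, q7}.
Read 'a': {q1, q2, q3, q4, q5, q7} → {q1, q2, q3, q4, q5, q7}.
The final set {q1, q2, q3, q4, q5, q7} contains the accepting states q5, q7.

Yes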